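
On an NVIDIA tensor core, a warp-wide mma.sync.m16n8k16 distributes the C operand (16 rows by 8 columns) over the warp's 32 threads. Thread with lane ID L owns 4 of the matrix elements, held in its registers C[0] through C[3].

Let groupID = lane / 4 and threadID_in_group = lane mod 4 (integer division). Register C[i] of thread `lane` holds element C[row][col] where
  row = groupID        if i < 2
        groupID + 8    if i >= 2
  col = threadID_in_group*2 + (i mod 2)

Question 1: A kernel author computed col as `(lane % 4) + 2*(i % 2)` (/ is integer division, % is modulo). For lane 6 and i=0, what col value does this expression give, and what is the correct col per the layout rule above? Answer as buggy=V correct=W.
buggy=2 correct=4

`(lane % 4) + 2*(i % 2)`[6,0]->2
L=6->gid=6>>2=1, tid=6&3=2
[0]->row 1+0=1  col 2·2+0=4
col: 2 vs 4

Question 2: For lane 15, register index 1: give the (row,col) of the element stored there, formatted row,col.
3,7

lane 15->15/4=3, 15 mod 4=3
i=1  r:3+0->3  c:2·3+1->7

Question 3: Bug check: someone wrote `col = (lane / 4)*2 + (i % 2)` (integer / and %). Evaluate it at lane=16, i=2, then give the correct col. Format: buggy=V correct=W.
`(lane / 4)*2 + (i % 2)`[16,2]=>8
lane 16: grp=4 (16/4), tig=0 (16%4)
i=2: r=4+8=12, c=0*2+0=0
col: 8 vs 0

buggy=8 correct=0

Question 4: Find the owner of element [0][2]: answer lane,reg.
1,0

r:0=>grp=0,rB=0  c:2=>tig=1,lo=0
L=0*4+1=1  i=0*2+0=0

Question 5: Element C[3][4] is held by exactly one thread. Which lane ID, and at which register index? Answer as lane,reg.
14,0

r=3→G=3,rhi=0  c=4→T=2,p=0
L=3*4+2=14  i=0*2+0=0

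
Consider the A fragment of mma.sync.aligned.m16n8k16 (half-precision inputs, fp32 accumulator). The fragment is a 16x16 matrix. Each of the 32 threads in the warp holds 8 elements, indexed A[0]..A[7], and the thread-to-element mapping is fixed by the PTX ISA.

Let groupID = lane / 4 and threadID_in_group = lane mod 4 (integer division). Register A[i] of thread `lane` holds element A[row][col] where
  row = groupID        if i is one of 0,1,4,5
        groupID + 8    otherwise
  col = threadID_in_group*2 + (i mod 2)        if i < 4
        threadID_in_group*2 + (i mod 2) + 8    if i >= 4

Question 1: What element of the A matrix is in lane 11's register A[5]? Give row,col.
2,15

lane 11: gr=2 (11/4), th=3 (11%4)
i=5: r=2+0=2, c=3*2+1+8=15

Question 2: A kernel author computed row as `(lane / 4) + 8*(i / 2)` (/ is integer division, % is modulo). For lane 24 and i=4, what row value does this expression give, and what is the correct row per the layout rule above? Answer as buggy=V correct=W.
buggy=22 correct=6

`(lane / 4) + 8*(i / 2)`[24,4]→22
lane 24→24/4=6, 24 mod 4=0
i=4  r:6+0→6  c:2·0+0+8→8
row: 22 vs 6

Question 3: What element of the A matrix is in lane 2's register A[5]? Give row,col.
0,13

lane 2⇒2/4=0, 2 mod 4=2
i=5  r:0+0⇒0  c:2·2+1+8⇒13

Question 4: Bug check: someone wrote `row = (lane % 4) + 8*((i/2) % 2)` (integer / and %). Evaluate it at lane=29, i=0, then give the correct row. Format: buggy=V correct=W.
`(lane % 4) + 8*((i/2) % 2)`[29,0]->1
29: gid=7,tid=1
[0] (7+0,1*2+0+0) = (7,2)
row: 1 vs 7

buggy=1 correct=7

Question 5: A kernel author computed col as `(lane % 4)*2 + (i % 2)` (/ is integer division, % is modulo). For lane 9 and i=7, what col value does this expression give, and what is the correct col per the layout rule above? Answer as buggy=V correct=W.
buggy=3 correct=11

`(lane % 4)*2 + (i % 2)`[9,7]->3
lane 9: g=2 (9/4), t=1 (9%4)
i=7: r=2+8=10, c=1*2+1+8=11
col: 3 vs 11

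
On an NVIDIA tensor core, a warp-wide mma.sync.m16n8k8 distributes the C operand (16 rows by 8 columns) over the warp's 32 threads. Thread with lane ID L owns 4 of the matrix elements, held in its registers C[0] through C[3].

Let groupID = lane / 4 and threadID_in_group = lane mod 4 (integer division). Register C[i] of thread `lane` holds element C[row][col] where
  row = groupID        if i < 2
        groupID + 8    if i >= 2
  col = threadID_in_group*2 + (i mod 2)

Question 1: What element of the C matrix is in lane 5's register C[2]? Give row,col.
9,2

lane 5: gid=1 (5/4), tid=1 (5%4)
i=2: r=1+8=9, c=1*2+0=2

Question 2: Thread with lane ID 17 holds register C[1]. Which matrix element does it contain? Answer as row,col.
lane 17→17/4=4, 17 mod 4=1
i=1  r:4+0→4  c:2·1+1→3

4,3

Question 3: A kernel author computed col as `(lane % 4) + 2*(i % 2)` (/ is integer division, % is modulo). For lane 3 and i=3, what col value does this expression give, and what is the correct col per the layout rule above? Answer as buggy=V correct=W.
buggy=5 correct=7

`(lane % 4) + 2*(i % 2)`[3,3]=>5
3: grp=0,tig=3
[3] (0+8,3*2+1) = (8,7)
col: 5 vs 7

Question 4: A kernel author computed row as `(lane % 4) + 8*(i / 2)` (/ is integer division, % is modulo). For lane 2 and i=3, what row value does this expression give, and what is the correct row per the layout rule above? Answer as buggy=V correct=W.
buggy=10 correct=8

`(lane % 4) + 8*(i / 2)`[2,3]=>10
lane 2: grp=0 (2/4), tig=2 (2%4)
i=3: r=0+8=8, c=2*2+1=5
row: 10 vs 8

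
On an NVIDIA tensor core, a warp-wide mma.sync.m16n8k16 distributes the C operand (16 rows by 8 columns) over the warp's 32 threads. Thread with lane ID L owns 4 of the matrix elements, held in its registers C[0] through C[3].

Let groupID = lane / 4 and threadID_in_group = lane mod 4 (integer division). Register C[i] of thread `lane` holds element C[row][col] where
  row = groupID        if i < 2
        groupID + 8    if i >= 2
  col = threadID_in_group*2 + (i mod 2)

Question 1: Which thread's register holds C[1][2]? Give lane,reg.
5,0

r:1=>grp=1,rB=0  c:2=>tig=1,lo=0
L=1*4+1=5  i=0*2+0=0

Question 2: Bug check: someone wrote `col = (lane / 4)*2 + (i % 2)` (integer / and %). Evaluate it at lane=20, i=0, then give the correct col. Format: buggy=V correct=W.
buggy=10 correct=0

`(lane / 4)*2 + (i % 2)`[20,0]⇒10
20: gr=5,th=0
[0] (5+0,0*2+0) = (5,0)
col: 10 vs 0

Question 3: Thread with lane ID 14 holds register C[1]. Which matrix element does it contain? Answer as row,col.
3,5

14: g=3,t=2
[1] (3+0,2*2+1) = (3,5)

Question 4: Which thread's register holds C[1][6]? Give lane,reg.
r=1→G=1,rhi=0  c=6→T=3,p=0
L=1*4+3=7  i=0*2+0=0

7,0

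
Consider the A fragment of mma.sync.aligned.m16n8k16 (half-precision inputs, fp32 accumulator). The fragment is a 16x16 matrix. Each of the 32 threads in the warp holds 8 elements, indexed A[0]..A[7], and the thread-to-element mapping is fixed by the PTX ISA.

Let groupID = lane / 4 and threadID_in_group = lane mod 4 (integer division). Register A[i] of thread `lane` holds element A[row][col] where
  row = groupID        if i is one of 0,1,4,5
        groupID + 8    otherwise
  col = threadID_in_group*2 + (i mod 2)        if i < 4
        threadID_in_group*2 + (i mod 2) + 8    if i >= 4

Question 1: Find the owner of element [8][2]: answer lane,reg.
r=8→G=0,rhi=1  c=2→chi=0,T=1,p=0
L=0*4+1=1  i=0*4+1*2+0=2

1,2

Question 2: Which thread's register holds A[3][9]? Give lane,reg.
12,5

r:3=>grp=3,rB=0  c:9=>cB=1,tig=0,lo=1
L=3*4+0=12  i=1*4+0*2+1=5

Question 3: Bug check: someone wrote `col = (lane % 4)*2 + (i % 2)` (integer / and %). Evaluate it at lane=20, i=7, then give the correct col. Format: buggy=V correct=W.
`(lane % 4)*2 + (i % 2)`[20,7]->1
lane 20->20/4=5, 20 mod 4=0
i=7  r:5+8->13  c:2·0+1+8->9
col: 1 vs 9

buggy=1 correct=9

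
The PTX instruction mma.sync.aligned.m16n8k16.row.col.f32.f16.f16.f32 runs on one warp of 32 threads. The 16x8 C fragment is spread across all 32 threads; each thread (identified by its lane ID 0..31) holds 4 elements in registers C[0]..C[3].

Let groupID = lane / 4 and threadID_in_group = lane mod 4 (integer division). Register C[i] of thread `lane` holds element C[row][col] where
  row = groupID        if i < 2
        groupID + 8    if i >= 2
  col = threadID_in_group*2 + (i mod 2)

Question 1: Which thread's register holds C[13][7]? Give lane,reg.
r: 13->gid=5,r8=1  c: 7->tid=3,i&1=1
L=5*4+3=23  i=1*2+1=3

23,3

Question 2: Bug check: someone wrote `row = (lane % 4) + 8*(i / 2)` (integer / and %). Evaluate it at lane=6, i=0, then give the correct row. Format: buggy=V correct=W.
`(lane % 4) + 8*(i / 2)`[6,0]⇒2
lane 6⇒6/4=1, 6 mod 4=2
i=0  r:1+0⇒1  c:2·2+0⇒4
row: 2 vs 1

buggy=2 correct=1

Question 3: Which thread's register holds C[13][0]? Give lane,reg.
r=13→G=5,rhi=1  c=0→T=0,p=0
L=5*4+0=20  i=1*2+0=2

20,2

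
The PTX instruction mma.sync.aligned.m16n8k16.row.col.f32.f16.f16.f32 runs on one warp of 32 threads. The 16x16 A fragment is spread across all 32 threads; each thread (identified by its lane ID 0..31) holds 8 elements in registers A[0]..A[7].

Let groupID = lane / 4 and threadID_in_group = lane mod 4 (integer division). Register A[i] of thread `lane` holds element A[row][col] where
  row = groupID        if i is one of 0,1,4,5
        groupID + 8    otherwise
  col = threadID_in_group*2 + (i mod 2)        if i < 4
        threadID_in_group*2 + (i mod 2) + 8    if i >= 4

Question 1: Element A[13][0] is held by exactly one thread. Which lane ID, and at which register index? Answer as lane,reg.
r=13→G=5,rhi=1  c=0→chi=0,T=0,p=0
L=5*4+0=20  i=0*4+1*2+0=2

20,2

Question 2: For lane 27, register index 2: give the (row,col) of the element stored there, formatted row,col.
14,6

lane 27->27/4=6, 27 mod 4=3
i=2  r:6+8->14  c:2·3+0+0->6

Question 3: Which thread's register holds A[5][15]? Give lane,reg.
23,5

r=5⇒gr=5,Rb=0  c=15⇒Cb=1,th=3,odd=1
L=5*4+3=23  i=1*4+0*2+1=5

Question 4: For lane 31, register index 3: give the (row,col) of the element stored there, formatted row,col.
15,7

31: G=7,T=3
[3] (7+8,3*2+1+0) = (15,7)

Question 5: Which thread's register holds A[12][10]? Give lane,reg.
17,6

r=12→G=4,rhi=1  c=10→chi=1,T=1,p=0
L=4*4+1=17  i=1*4+1*2+0=6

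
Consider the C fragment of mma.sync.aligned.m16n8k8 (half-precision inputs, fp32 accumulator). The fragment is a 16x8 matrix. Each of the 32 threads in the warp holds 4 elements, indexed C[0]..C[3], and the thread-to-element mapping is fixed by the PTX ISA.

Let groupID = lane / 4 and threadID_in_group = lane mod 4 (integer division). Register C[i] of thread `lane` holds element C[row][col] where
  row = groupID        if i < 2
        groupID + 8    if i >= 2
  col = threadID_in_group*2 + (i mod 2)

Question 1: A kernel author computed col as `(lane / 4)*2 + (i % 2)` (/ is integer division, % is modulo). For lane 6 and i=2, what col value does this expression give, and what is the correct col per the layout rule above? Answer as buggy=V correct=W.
`(lane / 4)*2 + (i % 2)`[6,2]->2
lane 6->6/4=1, 6 mod 4=2
i=2  r:1+8->9  c:2·2+0->4
col: 2 vs 4

buggy=2 correct=4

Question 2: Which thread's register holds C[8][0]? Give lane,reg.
r:8=>grp=0,rB=1  c:0=>tig=0,lo=0
L=0*4+0=0  i=1*2+0=2

0,2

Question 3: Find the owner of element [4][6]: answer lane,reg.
r: 4->gid=4,r8=0  c: 6->tid=3,i&1=0
L=4*4+3=19  i=0*2+0=0

19,0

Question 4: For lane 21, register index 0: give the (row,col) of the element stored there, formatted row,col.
lane 21: grp=5 (21/4), tig=1 (21%4)
i=0: r=5+0=5, c=1*2+0=2

5,2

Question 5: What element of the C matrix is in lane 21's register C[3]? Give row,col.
13,3

lane 21->21/4=5, 21 mod 4=1
i=3  r:5+8->13  c:2·1+1->3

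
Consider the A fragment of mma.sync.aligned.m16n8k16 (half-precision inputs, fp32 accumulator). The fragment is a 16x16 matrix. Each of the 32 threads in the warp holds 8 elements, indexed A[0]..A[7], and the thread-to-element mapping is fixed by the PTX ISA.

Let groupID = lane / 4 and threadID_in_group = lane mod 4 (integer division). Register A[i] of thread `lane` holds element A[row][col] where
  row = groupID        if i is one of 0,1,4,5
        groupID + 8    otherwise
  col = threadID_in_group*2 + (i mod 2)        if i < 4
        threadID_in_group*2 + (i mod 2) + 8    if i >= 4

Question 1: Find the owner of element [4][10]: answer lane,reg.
17,4

r=4⇒gr=4,Rb=0  c=10⇒Cb=1,th=1,odd=0
L=4*4+1=17  i=1*4+0*2+0=4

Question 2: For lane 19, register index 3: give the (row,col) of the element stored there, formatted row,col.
lane 19: gr=4 (19/4), th=3 (19%4)
i=3: r=4+8=12, c=3*2+1+0=7

12,7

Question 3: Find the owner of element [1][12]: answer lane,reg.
r: 1->gid=1,r8=0  c: 12->c8=1,tid=2,i&1=0
L=1*4+2=6  i=1*4+0*2+0=4

6,4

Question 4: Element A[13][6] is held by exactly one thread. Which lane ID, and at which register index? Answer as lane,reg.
r:13=>grp=5,rB=1  c:6=>cB=0,tig=3,lo=0
L=5*4+3=23  i=0*4+1*2+0=2

23,2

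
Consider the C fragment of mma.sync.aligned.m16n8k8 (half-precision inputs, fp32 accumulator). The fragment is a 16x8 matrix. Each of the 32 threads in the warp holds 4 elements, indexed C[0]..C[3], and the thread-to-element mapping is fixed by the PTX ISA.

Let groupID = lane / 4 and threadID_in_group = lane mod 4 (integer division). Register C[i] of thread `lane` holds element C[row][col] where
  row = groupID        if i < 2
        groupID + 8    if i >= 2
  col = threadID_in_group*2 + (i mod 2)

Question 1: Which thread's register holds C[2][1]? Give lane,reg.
r=2->g=2,rb=0  c=1->t=0,b0=1
L=2*4+0=8  i=0*2+1=1

8,1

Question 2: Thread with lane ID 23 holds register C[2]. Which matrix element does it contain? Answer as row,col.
13,6

lane 23: gid=5 (23/4), tid=3 (23%4)
i=2: r=5+8=13, c=3*2+0=6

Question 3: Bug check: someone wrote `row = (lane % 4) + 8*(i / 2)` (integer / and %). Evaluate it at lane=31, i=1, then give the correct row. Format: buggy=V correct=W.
buggy=3 correct=7

`(lane % 4) + 8*(i / 2)`[31,1]->3
lane 31->31/4=7, 31 mod 4=3
i=1  r:7+0->7  c:2·3+1->7
row: 3 vs 7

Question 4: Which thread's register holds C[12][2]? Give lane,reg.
17,2

r=12⇒gr=4,Rb=1  c=2⇒th=1,odd=0
L=4*4+1=17  i=1*2+0=2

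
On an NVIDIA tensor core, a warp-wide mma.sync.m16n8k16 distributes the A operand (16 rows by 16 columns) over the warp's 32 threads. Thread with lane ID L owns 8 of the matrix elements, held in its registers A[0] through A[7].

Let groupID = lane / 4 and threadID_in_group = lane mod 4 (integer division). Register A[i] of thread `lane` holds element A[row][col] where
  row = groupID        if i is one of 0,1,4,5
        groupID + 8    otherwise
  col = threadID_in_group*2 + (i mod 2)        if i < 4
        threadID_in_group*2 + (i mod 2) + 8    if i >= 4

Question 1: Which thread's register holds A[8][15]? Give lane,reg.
3,7

r:8=>grp=0,rB=1  c:15=>cB=1,tig=3,lo=1
L=0*4+3=3  i=1*4+1*2+1=7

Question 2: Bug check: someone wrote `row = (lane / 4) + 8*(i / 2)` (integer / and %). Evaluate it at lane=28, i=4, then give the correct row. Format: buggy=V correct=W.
`(lane / 4) + 8*(i / 2)`[28,4]→23
28: G=7,T=0
[4] (7+0,0*2+0+8) = (7,8)
row: 23 vs 7

buggy=23 correct=7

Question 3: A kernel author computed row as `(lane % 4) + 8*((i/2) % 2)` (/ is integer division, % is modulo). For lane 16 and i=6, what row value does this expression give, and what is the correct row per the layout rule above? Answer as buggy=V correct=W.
buggy=8 correct=12

`(lane % 4) + 8*((i/2) % 2)`[16,6]=>8
lane 16=>16/4=4, 16 mod 4=0
i=6  r:4+8=>12  c:2·0+0+8=>8
row: 8 vs 12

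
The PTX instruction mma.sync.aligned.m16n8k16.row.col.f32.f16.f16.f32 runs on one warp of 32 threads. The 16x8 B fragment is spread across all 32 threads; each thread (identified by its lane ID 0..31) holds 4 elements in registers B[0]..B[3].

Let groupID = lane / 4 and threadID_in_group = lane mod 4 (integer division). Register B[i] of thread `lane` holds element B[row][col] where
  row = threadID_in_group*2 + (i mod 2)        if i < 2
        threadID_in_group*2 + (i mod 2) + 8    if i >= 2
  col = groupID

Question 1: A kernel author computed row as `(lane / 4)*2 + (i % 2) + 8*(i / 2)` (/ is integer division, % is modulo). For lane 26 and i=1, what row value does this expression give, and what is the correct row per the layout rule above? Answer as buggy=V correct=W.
buggy=13 correct=5

`(lane / 4)*2 + (i % 2) + 8*(i / 2)`[26,1]→13
26: G=6,T=2
[1] (2*2+1+0,6) = (5,6)
row: 13 vs 5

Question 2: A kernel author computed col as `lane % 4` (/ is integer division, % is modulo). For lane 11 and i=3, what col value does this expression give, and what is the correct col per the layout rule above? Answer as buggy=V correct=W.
buggy=3 correct=2

`lane % 4`[11,3]->3
11: gid=2,tid=3
[3] (3*2+1+8,2) = (15,2)
col: 3 vs 2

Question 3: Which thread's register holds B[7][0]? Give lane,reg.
c=0⇒gr=0  r=7⇒Rb=0,th=3,odd=1
L=0*4+3=3  i=0*2+1=1

3,1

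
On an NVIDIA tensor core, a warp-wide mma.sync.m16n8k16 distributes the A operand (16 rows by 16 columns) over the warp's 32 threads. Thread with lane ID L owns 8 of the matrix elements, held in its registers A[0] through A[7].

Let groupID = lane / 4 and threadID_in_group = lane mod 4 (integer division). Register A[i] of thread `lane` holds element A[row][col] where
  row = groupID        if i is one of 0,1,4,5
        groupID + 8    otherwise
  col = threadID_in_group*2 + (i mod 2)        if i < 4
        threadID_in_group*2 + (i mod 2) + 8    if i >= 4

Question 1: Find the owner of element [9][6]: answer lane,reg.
r=9→G=1,rhi=1  c=6→chi=0,T=3,p=0
L=1*4+3=7  i=0*4+1*2+0=2

7,2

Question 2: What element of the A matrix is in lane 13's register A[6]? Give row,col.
L=13=>grp=13>>2=3, tig=13&3=1
[6]=>row 3+8=11  col 1·2+0+8=10

11,10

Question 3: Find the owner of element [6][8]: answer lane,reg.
24,4

r=6⇒gr=6,Rb=0  c=8⇒Cb=1,th=0,odd=0
L=6*4+0=24  i=1*4+0*2+0=4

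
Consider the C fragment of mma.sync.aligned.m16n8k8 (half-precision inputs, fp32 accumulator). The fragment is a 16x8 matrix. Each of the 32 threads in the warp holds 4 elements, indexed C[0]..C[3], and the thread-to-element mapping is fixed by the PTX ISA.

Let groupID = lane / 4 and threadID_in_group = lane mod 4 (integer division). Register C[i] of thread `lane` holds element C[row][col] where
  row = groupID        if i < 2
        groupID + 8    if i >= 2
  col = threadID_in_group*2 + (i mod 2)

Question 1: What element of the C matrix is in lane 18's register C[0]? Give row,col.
L=18->g=18>>2=4, t=18&3=2
[0]->row 4+0=4  col 2·2+0=4

4,4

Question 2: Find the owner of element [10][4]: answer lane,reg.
r=10⇒gr=2,Rb=1  c=4⇒th=2,odd=0
L=2*4+2=10  i=1*2+0=2

10,2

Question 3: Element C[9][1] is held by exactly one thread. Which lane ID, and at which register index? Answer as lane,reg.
r: 9->gid=1,r8=1  c: 1->tid=0,i&1=1
L=1*4+0=4  i=1*2+1=3

4,3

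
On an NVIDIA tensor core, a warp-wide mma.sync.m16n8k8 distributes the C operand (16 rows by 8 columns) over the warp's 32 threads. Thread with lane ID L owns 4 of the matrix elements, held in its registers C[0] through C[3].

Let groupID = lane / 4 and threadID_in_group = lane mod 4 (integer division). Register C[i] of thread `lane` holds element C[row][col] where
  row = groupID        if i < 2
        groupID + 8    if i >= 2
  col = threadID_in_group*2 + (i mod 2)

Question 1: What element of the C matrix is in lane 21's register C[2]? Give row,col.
21: G=5,T=1
[2] (5+8,1*2+0) = (13,2)

13,2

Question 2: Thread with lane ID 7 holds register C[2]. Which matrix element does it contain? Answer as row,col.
L=7=>grp=7>>2=1, tig=7&3=3
[2]=>row 1+8=9  col 3·2+0=6

9,6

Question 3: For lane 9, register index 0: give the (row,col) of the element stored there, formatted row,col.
9: G=2,T=1
[0] (2+0,1*2+0) = (2,2)

2,2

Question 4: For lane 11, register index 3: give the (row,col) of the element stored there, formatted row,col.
10,7

11: gr=2,th=3
[3] (2+8,3*2+1) = (10,7)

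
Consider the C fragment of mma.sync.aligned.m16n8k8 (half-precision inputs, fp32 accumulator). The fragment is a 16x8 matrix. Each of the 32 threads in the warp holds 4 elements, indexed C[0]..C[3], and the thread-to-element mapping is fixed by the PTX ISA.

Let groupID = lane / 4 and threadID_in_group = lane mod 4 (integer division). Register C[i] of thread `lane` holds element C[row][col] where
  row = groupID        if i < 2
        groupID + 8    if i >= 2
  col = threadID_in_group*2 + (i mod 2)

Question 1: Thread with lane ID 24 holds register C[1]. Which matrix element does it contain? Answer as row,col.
6,1

lane 24=>24/4=6, 24 mod 4=0
i=1  r:6+0=>6  c:2·0+1=>1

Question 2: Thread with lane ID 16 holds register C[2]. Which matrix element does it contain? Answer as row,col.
lane 16: G=4 (16/4), T=0 (16%4)
i=2: r=4+8=12, c=0*2+0=0

12,0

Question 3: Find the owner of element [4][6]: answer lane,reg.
19,0

r=4⇒gr=4,Rb=0  c=6⇒th=3,odd=0
L=4*4+3=19  i=0*2+0=0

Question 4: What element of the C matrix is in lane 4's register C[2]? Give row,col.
lane 4: gid=1 (4/4), tid=0 (4%4)
i=2: r=1+8=9, c=0*2+0=0

9,0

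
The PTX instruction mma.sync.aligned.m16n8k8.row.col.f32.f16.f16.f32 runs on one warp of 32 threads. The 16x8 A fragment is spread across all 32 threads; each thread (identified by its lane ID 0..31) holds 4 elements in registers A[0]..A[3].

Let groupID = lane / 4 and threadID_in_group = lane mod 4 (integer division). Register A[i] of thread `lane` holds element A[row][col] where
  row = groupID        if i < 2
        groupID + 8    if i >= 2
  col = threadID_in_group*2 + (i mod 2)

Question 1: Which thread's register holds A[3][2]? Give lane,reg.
13,0

r:3=>grp=3,rB=0  c:2=>tig=1,lo=0
L=3*4+1=13  i=0*2+0=0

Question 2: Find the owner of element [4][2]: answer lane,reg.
r=4→G=4,rhi=0  c=2→T=1,p=0
L=4*4+1=17  i=0*2+0=0

17,0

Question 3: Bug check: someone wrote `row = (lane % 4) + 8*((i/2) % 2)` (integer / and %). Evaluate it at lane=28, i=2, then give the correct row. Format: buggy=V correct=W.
buggy=8 correct=15

`(lane % 4) + 8*((i/2) % 2)`[28,2]->8
lane 28: gid=7 (28/4), tid=0 (28%4)
i=2: r=7+8=15, c=0*2+0=0
row: 8 vs 15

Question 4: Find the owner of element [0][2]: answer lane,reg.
1,0

r=0->g=0,rb=0  c=2->t=1,b0=0
L=0*4+1=1  i=0*2+0=0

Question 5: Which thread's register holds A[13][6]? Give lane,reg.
23,2

r=13→G=5,rhi=1  c=6→T=3,p=0
L=5*4+3=23  i=1*2+0=2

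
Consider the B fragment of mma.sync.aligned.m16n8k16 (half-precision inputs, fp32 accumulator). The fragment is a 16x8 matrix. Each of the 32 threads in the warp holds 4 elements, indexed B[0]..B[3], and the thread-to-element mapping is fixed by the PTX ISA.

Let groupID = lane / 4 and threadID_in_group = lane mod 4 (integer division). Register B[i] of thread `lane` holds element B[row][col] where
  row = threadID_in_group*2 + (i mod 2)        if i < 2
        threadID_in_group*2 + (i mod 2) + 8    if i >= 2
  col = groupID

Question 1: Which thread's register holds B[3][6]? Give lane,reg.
25,1

c:6=>grp=6  r:3=>rB=0,tig=1,lo=1
L=6*4+1=25  i=0*2+1=1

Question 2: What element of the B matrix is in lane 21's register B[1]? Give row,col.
3,5

lane 21->21/4=5, 21 mod 4=1
i=1  r:2·1+1+0->3  c:5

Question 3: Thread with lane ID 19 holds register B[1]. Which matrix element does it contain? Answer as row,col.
7,4

19: G=4,T=3
[1] (3*2+1+0,4) = (7,4)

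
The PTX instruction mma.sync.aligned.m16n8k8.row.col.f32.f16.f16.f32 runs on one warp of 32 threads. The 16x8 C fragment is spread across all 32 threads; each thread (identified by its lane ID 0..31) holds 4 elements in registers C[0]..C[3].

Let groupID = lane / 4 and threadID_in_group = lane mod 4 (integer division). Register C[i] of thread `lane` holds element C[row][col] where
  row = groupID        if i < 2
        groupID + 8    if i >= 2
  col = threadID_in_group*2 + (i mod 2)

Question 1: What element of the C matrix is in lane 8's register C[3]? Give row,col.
lane 8: grp=2 (8/4), tig=0 (8%4)
i=3: r=2+8=10, c=0*2+1=1

10,1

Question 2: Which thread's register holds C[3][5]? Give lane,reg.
r: 3->gid=3,r8=0  c: 5->tid=2,i&1=1
L=3*4+2=14  i=0*2+1=1

14,1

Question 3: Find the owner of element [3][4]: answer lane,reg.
14,0

r:3=>grp=3,rB=0  c:4=>tig=2,lo=0
L=3*4+2=14  i=0*2+0=0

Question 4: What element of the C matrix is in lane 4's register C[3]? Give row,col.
9,1

4: gr=1,th=0
[3] (1+8,0*2+1) = (9,1)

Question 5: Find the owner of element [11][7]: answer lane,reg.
r=11⇒gr=3,Rb=1  c=7⇒th=3,odd=1
L=3*4+3=15  i=1*2+1=3

15,3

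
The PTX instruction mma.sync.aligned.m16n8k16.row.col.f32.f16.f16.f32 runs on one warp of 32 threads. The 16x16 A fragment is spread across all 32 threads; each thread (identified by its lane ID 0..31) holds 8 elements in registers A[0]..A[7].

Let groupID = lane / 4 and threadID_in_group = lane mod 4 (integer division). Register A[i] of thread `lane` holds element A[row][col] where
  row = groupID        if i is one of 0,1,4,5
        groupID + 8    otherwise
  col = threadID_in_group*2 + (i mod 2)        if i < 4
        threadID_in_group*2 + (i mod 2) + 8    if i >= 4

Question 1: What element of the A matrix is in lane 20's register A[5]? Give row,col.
lane 20: gid=5 (20/4), tid=0 (20%4)
i=5: r=5+0=5, c=0*2+1+8=9

5,9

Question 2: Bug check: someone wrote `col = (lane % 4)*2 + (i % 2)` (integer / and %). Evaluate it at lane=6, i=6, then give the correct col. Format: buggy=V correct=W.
`(lane % 4)*2 + (i % 2)`[6,6]→4
lane 6→6/4=1, 6 mod 4=2
i=6  r:1+8→9  c:2·2+0+8→12
col: 4 vs 12

buggy=4 correct=12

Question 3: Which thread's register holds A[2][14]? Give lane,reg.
11,4

r=2⇒gr=2,Rb=0  c=14⇒Cb=1,th=3,odd=0
L=2*4+3=11  i=1*4+0*2+0=4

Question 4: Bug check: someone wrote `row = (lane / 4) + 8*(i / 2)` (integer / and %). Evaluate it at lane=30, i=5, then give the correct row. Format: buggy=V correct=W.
`(lane / 4) + 8*(i / 2)`[30,5]→23
30: G=7,T=2
[5] (7+0,2*2+1+8) = (7,13)
row: 23 vs 7

buggy=23 correct=7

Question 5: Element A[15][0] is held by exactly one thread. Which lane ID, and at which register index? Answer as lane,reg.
28,2

r=15→G=7,rhi=1  c=0→chi=0,T=0,p=0
L=7*4+0=28  i=0*4+1*2+0=2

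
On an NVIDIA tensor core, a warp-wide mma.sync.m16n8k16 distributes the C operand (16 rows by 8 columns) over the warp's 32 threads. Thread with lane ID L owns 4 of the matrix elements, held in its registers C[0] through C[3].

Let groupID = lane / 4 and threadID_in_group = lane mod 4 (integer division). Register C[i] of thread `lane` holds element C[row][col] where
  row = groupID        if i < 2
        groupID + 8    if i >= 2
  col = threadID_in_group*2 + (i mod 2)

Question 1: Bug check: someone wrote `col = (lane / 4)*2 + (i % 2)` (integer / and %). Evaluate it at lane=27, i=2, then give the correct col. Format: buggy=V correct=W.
buggy=12 correct=6

`(lane / 4)*2 + (i % 2)`[27,2]->12
L=27->gid=27>>2=6, tid=27&3=3
[2]->row 6+8=14  col 3·2+0=6
col: 12 vs 6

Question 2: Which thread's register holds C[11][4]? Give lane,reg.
14,2

r=11⇒gr=3,Rb=1  c=4⇒th=2,odd=0
L=3*4+2=14  i=1*2+0=2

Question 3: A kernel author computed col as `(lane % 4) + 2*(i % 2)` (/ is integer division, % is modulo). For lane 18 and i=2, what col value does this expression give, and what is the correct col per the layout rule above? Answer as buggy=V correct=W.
buggy=2 correct=4

`(lane % 4) + 2*(i % 2)`[18,2]⇒2
lane 18: gr=4 (18/4), th=2 (18%4)
i=2: r=4+8=12, c=2*2+0=4
col: 2 vs 4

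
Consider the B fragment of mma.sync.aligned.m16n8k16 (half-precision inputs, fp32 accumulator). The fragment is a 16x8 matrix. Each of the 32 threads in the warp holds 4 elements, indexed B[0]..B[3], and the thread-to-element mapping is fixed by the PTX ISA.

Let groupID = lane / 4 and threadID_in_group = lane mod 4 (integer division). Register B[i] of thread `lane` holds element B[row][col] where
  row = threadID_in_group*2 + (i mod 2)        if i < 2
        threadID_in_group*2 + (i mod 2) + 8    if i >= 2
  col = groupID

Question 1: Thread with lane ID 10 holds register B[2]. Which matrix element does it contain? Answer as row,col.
12,2

lane 10→10/4=2, 10 mod 4=2
i=2  r:2·2+0+8→12  c:2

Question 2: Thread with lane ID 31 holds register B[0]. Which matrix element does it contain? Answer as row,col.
lane 31: gr=7 (31/4), th=3 (31%4)
i=0: r=3*2+0+0=6, c=gr=7

6,7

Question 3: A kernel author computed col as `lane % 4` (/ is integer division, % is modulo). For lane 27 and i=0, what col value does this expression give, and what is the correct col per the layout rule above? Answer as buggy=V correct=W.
buggy=3 correct=6

`lane % 4`[27,0]->3
lane 27: gid=6 (27/4), tid=3 (27%4)
i=0: r=3*2+0+0=6, c=gid=6
col: 3 vs 6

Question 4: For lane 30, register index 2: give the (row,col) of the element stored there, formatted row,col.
12,7

lane 30: gr=7 (30/4), th=2 (30%4)
i=2: r=2*2+0+8=12, c=gr=7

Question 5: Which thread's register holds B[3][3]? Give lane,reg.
c: 3->gid=3  r: 3->r8=0,tid=1,i&1=1
L=3*4+1=13  i=0*2+1=1

13,1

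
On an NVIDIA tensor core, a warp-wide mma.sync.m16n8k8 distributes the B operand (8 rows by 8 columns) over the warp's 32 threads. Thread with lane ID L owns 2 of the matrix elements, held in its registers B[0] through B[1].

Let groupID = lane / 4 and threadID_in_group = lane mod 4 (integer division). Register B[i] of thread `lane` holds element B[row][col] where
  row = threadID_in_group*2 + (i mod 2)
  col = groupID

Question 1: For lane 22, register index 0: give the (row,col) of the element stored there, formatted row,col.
L=22->gid=22>>2=5, tid=22&3=2
[0]->row 2·2+0=4  col gid=5

4,5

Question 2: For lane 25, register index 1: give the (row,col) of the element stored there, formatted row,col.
3,6

L=25->g=25>>2=6, t=25&3=1
[1]->row 1·2+1=3  col g=6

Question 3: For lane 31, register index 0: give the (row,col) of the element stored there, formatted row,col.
6,7

L=31=>grp=31>>2=7, tig=31&3=3
[0]=>row 3·2+0=6  col grp=7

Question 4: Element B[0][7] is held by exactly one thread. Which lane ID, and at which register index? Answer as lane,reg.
c:7=>grp=7  r:0=>tig=0,lo=0
L=7*4+0=28  i=0=0

28,0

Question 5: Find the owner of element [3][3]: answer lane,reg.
13,1

c=3⇒gr=3  r=3⇒th=1,odd=1
L=3*4+1=13  i=1=1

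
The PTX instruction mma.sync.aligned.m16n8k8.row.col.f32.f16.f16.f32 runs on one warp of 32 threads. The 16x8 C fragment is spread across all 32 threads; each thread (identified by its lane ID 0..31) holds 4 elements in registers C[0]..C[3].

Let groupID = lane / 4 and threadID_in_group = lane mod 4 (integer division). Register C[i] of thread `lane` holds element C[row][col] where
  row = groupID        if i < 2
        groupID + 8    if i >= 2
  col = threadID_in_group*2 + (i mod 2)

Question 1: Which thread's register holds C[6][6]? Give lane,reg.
r=6⇒gr=6,Rb=0  c=6⇒th=3,odd=0
L=6*4+3=27  i=0*2+0=0

27,0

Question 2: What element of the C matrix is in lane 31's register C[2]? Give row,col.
lane 31=>31/4=7, 31 mod 4=3
i=2  r:7+8=>15  c:2·3+0=>6

15,6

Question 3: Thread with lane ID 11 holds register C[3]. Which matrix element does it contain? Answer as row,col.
lane 11: gid=2 (11/4), tid=3 (11%4)
i=3: r=2+8=10, c=3*2+1=7

10,7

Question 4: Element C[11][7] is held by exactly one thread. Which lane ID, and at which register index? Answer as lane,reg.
15,3

r:11=>grp=3,rB=1  c:7=>tig=3,lo=1
L=3*4+3=15  i=1*2+1=3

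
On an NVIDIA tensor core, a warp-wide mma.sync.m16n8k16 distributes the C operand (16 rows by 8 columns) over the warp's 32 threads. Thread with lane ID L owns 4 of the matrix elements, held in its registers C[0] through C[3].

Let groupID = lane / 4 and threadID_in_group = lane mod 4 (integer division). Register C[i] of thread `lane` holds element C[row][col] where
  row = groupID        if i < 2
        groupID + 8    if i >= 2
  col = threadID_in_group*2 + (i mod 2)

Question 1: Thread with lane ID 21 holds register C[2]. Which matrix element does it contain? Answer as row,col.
13,2

lane 21: gid=5 (21/4), tid=1 (21%4)
i=2: r=5+8=13, c=1*2+0=2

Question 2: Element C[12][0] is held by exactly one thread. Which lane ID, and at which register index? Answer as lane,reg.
r=12⇒gr=4,Rb=1  c=0⇒th=0,odd=0
L=4*4+0=16  i=1*2+0=2

16,2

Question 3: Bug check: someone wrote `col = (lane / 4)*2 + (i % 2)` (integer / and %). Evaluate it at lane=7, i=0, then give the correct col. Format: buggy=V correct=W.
`(lane / 4)*2 + (i % 2)`[7,0]=>2
lane 7=>7/4=1, 7 mod 4=3
i=0  r:1+0=>1  c:2·3+0=>6
col: 2 vs 6

buggy=2 correct=6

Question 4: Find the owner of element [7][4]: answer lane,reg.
30,0

r=7->g=7,rb=0  c=4->t=2,b0=0
L=7*4+2=30  i=0*2+0=0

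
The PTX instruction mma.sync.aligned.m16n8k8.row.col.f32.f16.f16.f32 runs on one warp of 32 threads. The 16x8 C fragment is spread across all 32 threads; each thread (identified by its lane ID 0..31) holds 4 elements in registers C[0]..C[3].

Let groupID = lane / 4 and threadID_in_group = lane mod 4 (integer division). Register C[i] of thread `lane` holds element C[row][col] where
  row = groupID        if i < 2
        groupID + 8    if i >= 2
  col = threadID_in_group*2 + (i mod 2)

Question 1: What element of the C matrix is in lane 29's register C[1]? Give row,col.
7,3

lane 29: G=7 (29/4), T=1 (29%4)
i=1: r=7+0=7, c=1*2+1=3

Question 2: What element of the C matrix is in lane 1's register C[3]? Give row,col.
L=1->g=1>>2=0, t=1&3=1
[3]->row 0+8=8  col 1·2+1=3

8,3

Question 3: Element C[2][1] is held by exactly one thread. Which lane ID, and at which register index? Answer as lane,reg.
r=2→G=2,rhi=0  c=1→T=0,p=1
L=2*4+0=8  i=0*2+1=1

8,1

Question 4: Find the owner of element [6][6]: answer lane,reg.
r:6=>grp=6,rB=0  c:6=>tig=3,lo=0
L=6*4+3=27  i=0*2+0=0

27,0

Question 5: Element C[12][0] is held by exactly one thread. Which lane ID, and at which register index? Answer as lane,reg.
16,2

r:12=>grp=4,rB=1  c:0=>tig=0,lo=0
L=4*4+0=16  i=1*2+0=2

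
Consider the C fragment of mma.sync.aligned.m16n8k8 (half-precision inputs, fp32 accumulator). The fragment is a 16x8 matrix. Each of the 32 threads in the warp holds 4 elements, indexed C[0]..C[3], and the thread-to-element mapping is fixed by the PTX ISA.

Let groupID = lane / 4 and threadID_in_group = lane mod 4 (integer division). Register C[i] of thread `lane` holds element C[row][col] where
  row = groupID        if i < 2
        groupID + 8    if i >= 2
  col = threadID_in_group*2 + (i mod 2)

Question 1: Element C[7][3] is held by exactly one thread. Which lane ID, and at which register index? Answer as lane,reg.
29,1

r: 7->gid=7,r8=0  c: 3->tid=1,i&1=1
L=7*4+1=29  i=0*2+1=1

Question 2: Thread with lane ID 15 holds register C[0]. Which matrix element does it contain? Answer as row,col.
L=15⇒gr=15>>2=3, th=15&3=3
[0]⇒row 3+0=3  col 3·2+0=6

3,6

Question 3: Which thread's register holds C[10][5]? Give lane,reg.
r=10⇒gr=2,Rb=1  c=5⇒th=2,odd=1
L=2*4+2=10  i=1*2+1=3

10,3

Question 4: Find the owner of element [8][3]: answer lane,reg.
r=8->g=0,rb=1  c=3->t=1,b0=1
L=0*4+1=1  i=1*2+1=3

1,3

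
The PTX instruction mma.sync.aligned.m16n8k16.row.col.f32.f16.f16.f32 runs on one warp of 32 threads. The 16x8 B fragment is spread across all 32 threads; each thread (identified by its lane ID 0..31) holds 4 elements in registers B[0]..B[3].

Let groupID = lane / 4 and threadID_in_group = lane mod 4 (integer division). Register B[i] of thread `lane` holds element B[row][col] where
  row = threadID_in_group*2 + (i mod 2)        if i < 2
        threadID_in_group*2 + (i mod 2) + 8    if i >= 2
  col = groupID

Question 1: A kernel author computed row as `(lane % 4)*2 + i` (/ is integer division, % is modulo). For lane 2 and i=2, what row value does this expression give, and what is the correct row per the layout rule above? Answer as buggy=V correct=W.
buggy=6 correct=12

`(lane % 4)*2 + i`[2,2]->6
lane 2->2/4=0, 2 mod 4=2
i=2  r:2·2+0+8->12  c:0
row: 6 vs 12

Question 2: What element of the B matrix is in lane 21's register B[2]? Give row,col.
10,5

21: gr=5,th=1
[2] (1*2+0+8,5) = (10,5)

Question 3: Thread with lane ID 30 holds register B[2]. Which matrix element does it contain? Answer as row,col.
12,7

L=30->gid=30>>2=7, tid=30&3=2
[2]->row 2·2+0+8=12  col gid=7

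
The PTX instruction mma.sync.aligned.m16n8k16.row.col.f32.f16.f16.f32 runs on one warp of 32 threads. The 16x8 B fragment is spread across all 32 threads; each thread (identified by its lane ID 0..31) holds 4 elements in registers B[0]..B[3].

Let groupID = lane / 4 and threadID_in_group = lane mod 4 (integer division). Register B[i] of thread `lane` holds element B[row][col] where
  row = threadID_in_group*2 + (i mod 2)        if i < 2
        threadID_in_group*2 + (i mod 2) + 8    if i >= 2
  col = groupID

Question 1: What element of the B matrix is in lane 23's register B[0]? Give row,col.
6,5

lane 23=>23/4=5, 23 mod 4=3
i=0  r:2·3+0+0=>6  c:5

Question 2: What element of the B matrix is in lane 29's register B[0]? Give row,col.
2,7

L=29⇒gr=29>>2=7, th=29&3=1
[0]⇒row 1·2+0+0=2  col gr=7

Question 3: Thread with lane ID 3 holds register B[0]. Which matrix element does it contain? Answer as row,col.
3: gid=0,tid=3
[0] (3*2+0+0,0) = (6,0)

6,0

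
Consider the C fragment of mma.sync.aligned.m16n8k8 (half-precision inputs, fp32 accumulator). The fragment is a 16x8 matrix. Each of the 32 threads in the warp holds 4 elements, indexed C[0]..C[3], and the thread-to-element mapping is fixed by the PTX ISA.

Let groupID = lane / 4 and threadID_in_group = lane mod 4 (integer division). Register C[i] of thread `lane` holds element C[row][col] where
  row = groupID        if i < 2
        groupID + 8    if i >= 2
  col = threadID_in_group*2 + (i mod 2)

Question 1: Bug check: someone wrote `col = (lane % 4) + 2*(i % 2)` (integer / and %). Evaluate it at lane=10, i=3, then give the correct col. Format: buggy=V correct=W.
buggy=4 correct=5

`(lane % 4) + 2*(i % 2)`[10,3]->4
10: gid=2,tid=2
[3] (2+8,2*2+1) = (10,5)
col: 4 vs 5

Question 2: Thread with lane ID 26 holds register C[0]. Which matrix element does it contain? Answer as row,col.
6,4

26: g=6,t=2
[0] (6+0,2*2+0) = (6,4)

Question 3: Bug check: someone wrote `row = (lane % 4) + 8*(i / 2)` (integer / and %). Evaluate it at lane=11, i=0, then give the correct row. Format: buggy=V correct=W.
`(lane % 4) + 8*(i / 2)`[11,0]→3
lane 11: G=2 (11/4), T=3 (11%4)
i=0: r=2+0=2, c=3*2+0=6
row: 3 vs 2

buggy=3 correct=2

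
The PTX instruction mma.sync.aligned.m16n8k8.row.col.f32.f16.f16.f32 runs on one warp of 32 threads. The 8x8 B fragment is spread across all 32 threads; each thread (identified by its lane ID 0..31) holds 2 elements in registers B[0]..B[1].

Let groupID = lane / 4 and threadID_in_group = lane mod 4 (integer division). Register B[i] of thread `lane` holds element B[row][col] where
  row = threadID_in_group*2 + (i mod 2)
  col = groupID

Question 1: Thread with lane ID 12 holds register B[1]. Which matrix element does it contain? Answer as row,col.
lane 12=>12/4=3, 12 mod 4=0
i=1  r:2·0+1=>1  c:3

1,3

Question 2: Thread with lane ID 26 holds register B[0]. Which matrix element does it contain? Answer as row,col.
lane 26→26/4=6, 26 mod 4=2
i=0  r:2·2+0→4  c:6

4,6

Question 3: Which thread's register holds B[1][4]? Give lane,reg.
16,1

c=4->g=4  r=1->t=0,b0=1
L=4*4+0=16  i=1=1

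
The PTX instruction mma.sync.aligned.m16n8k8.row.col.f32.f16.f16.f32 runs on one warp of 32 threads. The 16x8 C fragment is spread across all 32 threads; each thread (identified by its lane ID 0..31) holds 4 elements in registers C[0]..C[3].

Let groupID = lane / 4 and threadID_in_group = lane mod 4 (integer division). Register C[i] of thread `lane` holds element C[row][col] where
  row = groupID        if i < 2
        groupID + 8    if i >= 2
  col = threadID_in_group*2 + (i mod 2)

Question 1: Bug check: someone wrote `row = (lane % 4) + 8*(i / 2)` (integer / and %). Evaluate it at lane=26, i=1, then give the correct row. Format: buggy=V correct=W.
buggy=2 correct=6

`(lane % 4) + 8*(i / 2)`[26,1]⇒2
lane 26⇒26/4=6, 26 mod 4=2
i=1  r:6+0⇒6  c:2·2+1⇒5
row: 2 vs 6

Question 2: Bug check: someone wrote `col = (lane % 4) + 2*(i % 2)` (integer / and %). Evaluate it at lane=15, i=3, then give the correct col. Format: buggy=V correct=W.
buggy=5 correct=7

`(lane % 4) + 2*(i % 2)`[15,3]→5
lane 15→15/4=3, 15 mod 4=3
i=3  r:3+8→11  c:2·3+1→7
col: 5 vs 7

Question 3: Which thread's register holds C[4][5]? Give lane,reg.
r=4→G=4,rhi=0  c=5→T=2,p=1
L=4*4+2=18  i=0*2+1=1

18,1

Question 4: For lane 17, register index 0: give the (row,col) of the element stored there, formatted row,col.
lane 17=>17/4=4, 17 mod 4=1
i=0  r:4+0=>4  c:2·1+0=>2

4,2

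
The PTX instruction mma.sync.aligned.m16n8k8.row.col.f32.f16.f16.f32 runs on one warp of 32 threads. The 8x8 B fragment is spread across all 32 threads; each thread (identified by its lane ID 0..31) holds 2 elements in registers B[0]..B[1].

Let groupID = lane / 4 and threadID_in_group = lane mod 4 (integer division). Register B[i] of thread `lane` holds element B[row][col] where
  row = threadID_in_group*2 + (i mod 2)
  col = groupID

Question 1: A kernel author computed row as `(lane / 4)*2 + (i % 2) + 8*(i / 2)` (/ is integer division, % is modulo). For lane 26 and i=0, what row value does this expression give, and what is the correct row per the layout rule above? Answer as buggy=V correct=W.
`(lane / 4)*2 + (i % 2) + 8*(i / 2)`[26,0]=>12
lane 26: grp=6 (26/4), tig=2 (26%4)
i=0: r=2*2+0=4, c=grp=6
row: 12 vs 4

buggy=12 correct=4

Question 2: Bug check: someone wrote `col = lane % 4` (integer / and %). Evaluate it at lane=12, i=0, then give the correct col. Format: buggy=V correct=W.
buggy=0 correct=3

`lane % 4`[12,0]->0
12: gid=3,tid=0
[0] (0*2+0,3) = (0,3)
col: 0 vs 3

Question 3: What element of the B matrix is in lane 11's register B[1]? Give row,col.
L=11⇒gr=11>>2=2, th=11&3=3
[1]⇒row 3·2+1=7  col gr=2

7,2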